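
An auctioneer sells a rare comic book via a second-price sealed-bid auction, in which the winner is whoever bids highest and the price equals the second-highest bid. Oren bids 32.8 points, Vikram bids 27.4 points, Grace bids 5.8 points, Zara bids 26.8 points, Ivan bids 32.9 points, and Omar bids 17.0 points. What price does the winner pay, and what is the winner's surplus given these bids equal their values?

Bids in descending order: Ivan 32.9 points; Oren 32.8 points; Vikram 27.4 points; Zara 26.8 points; Omar 17.0 points; Grace 5.8 points.
Ivan is the highest bidder, so Ivan wins.
Under the second-price rule, the price is the second-highest bid: 32.8 points.
Surplus = 32.9 points − 32.8 points = 0.1 points.

Price 32.8 points; surplus 0.1 points.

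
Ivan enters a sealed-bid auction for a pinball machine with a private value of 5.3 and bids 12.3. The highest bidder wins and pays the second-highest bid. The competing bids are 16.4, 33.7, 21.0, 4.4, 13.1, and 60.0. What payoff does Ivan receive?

Highest competing bid: 60.0.
Ivan's bid 12.3 is not the highest, so Ivan loses, pays nothing, and earns zero payoff.

Ivan's payoff: 0.0.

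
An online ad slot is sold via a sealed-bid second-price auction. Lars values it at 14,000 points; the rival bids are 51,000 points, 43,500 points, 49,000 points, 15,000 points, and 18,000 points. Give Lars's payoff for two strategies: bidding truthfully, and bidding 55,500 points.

The highest competing bid is 51,000 points.
Bidding truthfully at 14,000 points: the top bid is 51,000 points (a rival), so Lars loses. Payoff = 0 points.
Bidding 55,500 points: Lars has the top bid, wins, and pays the second-highest bid 51,000 points. Payoff = 14,000 points − 51,000 points = -37,000 points.

Truthful: 0 points; alternative: -37,000 points.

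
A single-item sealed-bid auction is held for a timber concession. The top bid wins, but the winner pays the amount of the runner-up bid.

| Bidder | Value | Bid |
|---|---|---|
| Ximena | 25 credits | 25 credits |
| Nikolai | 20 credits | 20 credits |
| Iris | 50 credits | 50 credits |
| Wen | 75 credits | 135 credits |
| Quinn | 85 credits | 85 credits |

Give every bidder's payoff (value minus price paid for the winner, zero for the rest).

Ximena 0 credits, Nikolai 0 credits, Iris 0 credits, Wen -10 credits, Quinn 0 credits.

Ordered from highest: Wen 135 credits > Quinn 85 credits > Iris 50 credits > Ximena 25 credits > Nikolai 20 credits.
Wen has the top bid and wins; the price is the second-highest bid, 85 credits.
Wen's payoff = 75 credits − 85 credits = -10 credits. All other bidders lose, so their payoff is 0.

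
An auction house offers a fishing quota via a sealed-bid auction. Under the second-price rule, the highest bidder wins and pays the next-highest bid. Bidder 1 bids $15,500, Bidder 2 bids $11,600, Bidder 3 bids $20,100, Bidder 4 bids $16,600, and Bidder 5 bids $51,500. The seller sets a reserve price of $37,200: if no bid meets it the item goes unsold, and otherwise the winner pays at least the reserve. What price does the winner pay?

The winner pays $37,200.

Sorted high to low: Bidder 5 $51,500, then Bidder 3 $20,100, then Bidder 4 $16,600, then Bidder 1 $15,500, then Bidder 2 $11,600.
Bidder 5 has the highest bid, so Bidder 5 wins.
The second-highest bid is $20,100, but the reserve $37,200 is higher, so the price is the reserve.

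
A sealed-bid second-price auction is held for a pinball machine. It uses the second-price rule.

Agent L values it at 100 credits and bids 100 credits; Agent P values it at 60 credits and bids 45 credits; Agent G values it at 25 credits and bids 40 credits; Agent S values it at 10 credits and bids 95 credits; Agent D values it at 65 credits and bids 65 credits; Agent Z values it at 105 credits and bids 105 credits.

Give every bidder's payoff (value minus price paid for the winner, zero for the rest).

Ordered from highest: Agent Z 105 credits > Agent L 100 credits > Agent S 95 credits > Agent D 65 credits > Agent P 45 credits > Agent G 40 credits.
Agent Z has the top bid and wins; the price is the second-highest bid, 100 credits.
Agent Z's payoff = 105 credits − 100 credits = 5 credits. All other bidders lose, so their payoff is 0.

Agent L 0 credits, Agent P 0 credits, Agent G 0 credits, Agent S 0 credits, Agent D 0 credits, Agent Z 5 credits.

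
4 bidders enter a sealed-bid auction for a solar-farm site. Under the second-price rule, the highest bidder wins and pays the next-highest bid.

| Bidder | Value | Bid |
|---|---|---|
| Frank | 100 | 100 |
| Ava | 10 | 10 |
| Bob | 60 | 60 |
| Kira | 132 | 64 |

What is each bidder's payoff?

Ranking the bids: Frank 100 > Kira 64 > Bob 60 > Ava 10.
Frank has the top bid and wins; the price is the second-highest bid, 64.
Frank's payoff = 100 − 64 = 36. All other bidders lose, so their payoff is 0.

Payoffs: Frank 36, Ava 0, Bob 0, Kira 0.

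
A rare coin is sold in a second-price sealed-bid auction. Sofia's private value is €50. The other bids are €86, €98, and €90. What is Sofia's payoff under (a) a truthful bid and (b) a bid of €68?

Truthful: €0; alternative: €0.

The highest competing bid is €98.
Bidding truthfully at €50: the top bid is €98 (a rival), so Sofia loses. Payoff = €0.
Bidding €68: the top bid is €98 (a rival), so Sofia loses. Payoff = €0.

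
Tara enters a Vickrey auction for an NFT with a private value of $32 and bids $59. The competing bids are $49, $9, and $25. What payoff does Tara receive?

Tara's payoff: -$17.

Highest competing bid: $49.
Tara's bid $59 is the highest overall, so Tara wins and pays the second-highest bid, $49.
Payoff = value − price = $32 − $49 = -$17.
Overbidding won the item at a price above value — truthful bidding would have avoided this loss.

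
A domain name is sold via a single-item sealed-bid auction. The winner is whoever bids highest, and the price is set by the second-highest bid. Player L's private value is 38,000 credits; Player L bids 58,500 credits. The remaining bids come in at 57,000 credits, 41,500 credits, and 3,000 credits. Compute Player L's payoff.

Highest competing bid: 57,000 credits.
Player L's bid 58,500 credits is the highest overall, so Player L wins and pays the second-highest bid, 57,000 credits.
Payoff = value − price = 38,000 credits − 57,000 credits = -19,000 credits.
Overbidding won the item at a price above value — truthful bidding would have avoided this loss.

Payoff = -19,000 credits.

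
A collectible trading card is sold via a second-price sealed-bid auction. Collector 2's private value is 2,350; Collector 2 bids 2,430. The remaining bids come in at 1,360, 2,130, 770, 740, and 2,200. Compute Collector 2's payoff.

Highest competing bid: 2,200.
Collector 2's bid 2,430 is the highest overall, so Collector 2 wins and pays the second-highest bid, 2,200.
Payoff = value − price = 2,350 − 2,200 = 150.

150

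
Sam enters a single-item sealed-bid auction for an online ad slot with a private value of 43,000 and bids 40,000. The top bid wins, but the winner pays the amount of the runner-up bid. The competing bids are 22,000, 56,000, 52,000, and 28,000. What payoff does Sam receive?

0

Highest competing bid: 56,000.
Sam's bid 40,000 is not the highest, so Sam loses, pays nothing, and earns zero payoff.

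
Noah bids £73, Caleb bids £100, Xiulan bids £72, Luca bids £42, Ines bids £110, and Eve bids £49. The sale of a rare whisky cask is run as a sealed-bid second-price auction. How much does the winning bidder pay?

Ranking the bids: Ines £110, then Caleb £100, then Noah £73, then Xiulan £72, then Eve £49, then Luca £42.
Ines has the highest bid, so Ines wins.
The second-highest bid is £100, so that is what Ines pays.

The winner pays £100.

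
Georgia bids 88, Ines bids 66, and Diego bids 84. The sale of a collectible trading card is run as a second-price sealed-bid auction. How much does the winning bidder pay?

The winner pays 84.

Sorted high to low: Georgia 88 > Diego 84 > Ines 66.
Georgia has the highest bid, so Georgia wins.
The second-highest bid is 84, so that is what Georgia pays.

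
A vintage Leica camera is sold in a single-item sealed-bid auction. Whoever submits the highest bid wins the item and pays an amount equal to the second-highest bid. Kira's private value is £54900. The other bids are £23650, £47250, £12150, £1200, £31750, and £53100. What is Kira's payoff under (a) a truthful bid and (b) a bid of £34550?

The highest competing bid is £53100.
Bidding truthfully at £54900: Kira has the top bid, wins, and pays the second-highest bid £53100. Payoff = £54900 − £53100 = £1800.
Bidding £34550: the top bid is £53100 (a rival), so Kira loses. Payoff = £0.
Deviating from a truthful bid can only lose payoff in a second-price auction — never gain.

(a) £1800  (b) £0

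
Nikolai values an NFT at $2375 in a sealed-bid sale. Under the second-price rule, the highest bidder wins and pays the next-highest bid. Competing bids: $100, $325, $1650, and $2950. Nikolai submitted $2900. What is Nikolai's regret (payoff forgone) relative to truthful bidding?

The highest competing bid is $2950.
Bidding truthfully at $2375: the top bid is $2950 (a rival), so Nikolai loses. Payoff = $0.
Bidding $2900: the top bid is $2950 (a rival), so Nikolai loses. Payoff = $0.
Regret = truthful payoff − actual payoff = $0 − $0 = $0.
The bid only affects whether you win, not the price — here both bids land on the same side of the top rival bid, so the deviation is payoff-neutral.

Regret: $0.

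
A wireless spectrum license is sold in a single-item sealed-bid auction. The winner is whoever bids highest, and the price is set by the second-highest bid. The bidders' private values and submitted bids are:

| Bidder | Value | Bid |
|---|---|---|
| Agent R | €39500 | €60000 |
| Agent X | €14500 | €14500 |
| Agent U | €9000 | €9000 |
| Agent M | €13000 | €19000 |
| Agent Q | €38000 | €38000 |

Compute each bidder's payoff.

Payoffs: Agent R €1500, Agent X €0, Agent U €0, Agent M €0, Agent Q €0.

Ranking the bids: Agent R €60000, then Agent Q €38000, then Agent M €19000, then Agent X €14500, then Agent U €9000.
Agent R has the top bid and wins; the price is the second-highest bid, €38000.
Agent R's payoff = €39500 − €38000 = €1500. All other bidders lose, so their payoff is 0.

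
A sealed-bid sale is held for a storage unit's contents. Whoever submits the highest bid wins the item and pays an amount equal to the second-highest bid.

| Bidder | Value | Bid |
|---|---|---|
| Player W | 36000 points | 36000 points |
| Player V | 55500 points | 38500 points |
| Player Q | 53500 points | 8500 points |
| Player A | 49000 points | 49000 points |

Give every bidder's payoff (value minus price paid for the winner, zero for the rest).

Ordered from highest: Player A 49000 points, then Player V 38500 points, then Player W 36000 points, then Player Q 8500 points.
Player A has the top bid and wins; the price is the second-highest bid, 38500 points.
Player A's payoff = 49000 points − 38500 points = 10500 points. All other bidders lose, so their payoff is 0.

Payoffs: Player W 0 points, Player V 0 points, Player Q 0 points, Player A 10500 points.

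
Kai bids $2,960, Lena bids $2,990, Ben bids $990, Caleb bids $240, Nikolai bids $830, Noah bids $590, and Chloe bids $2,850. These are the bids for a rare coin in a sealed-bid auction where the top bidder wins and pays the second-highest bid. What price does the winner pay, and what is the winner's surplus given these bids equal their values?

The winner pays $2,960 for a surplus of $30.

Sorted high to low: Lena $2,990; Kai $2,960; Chloe $2,850; Ben $990; Nikolai $830; Noah $590; Caleb $240.
Lena is the highest bidder, so Lena wins.
Under the second-price rule, the price is the second-highest bid: $2,960.
Surplus = $2,990 − $2,960 = $30.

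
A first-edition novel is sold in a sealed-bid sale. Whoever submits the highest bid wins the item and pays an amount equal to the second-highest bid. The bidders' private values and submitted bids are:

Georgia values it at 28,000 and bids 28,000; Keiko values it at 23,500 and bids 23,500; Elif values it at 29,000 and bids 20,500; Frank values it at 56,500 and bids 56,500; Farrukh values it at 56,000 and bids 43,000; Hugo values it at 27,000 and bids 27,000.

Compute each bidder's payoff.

Payoffs: Georgia 0, Keiko 0, Elif 0, Frank 13,500, Farrukh 0, Hugo 0.

Bids in descending order: Frank 56,500 > Farrukh 43,000 > Georgia 28,000 > Hugo 27,000 > Keiko 23,500 > Elif 20,500.
Frank has the top bid and wins; the price is the second-highest bid, 43,000.
Frank's payoff = 56,500 − 43,000 = 13,500. All other bidders lose, so their payoff is 0.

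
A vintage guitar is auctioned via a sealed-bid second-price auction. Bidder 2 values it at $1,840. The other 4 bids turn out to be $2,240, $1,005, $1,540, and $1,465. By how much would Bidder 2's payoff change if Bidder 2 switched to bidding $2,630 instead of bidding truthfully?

The highest competing bid is $2,240.
Bidding truthfully at $1,840: the top bid is $2,240 (a rival), so Bidder 2 loses. Payoff = $0.
Bidding $2,630: Bidder 2 has the top bid, wins, and pays the second-highest bid $2,240. Payoff = $1,840 − $2,240 = -$400.
Change = -$400 − $0 = -$400.
Deviating from a truthful bid can only lose payoff in a second-price auction — never gain.

Payoff change: -$400.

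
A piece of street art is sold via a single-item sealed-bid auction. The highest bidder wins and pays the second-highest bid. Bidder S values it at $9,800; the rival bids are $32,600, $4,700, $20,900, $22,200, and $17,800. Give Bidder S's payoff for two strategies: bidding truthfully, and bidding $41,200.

The highest competing bid is $32,600.
Bidding truthfully at $9,800: the top bid is $32,600 (a rival), so Bidder S loses. Payoff = $0.
Bidding $41,200: Bidder S has the top bid, wins, and pays the second-highest bid $32,600. Payoff = $9,800 − $32,600 = -$22,800.
Deviating from a truthful bid can only lose payoff in a second-price auction — never gain.

(a) $0  (b) -$22,800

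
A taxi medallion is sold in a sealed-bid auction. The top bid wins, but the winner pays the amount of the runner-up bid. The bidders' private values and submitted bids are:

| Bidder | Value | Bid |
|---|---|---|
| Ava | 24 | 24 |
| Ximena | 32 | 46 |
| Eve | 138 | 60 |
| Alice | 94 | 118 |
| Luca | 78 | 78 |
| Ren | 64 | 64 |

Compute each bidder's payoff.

Payoffs: Ava 0, Ximena 0, Eve 0, Alice 16, Luca 0, Ren 0.

Sorted high to low: Alice 118, then Luca 78, then Ren 64, then Eve 60, then Ximena 46, then Ava 24.
Alice has the top bid and wins; the price is the second-highest bid, 78.
Alice's payoff = 94 − 78 = 16. All other bidders lose, so their payoff is 0.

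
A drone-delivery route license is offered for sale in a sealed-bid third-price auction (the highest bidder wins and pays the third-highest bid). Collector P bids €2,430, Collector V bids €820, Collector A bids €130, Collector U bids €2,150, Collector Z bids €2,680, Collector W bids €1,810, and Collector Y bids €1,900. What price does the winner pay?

Sorted high to low: Collector Z €2,680; Collector P €2,430; Collector U €2,150; Collector Y €1,900; Collector W €1,810; Collector V €820; Collector A €130.
Collector Z is the highest bidder, so Collector Z wins.
Under the third-price rule, the price is the third-highest bid: €2,150.

The winner pays €2,150.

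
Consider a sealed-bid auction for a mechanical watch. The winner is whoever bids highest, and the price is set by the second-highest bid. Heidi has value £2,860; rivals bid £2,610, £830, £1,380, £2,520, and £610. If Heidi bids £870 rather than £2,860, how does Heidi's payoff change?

The highest competing bid is £2,610.
Bidding truthfully at £2,860: Heidi has the top bid, wins, and pays the second-highest bid £2,610. Payoff = £2,860 − £2,610 = £250.
Bidding £870: the top bid is £2,610 (a rival), so Heidi loses. Payoff = £0.
Change = £0 − £250 = -£250.
This is the dominant-strategy logic: truthful bidding weakly beats any alternative.

-£250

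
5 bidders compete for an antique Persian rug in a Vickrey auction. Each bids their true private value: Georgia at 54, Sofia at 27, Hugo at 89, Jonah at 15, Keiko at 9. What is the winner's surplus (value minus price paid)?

Ordered from highest: Hugo 89; Georgia 54; Sofia 27; Jonah 15; Keiko 9.
Hugo wins with the top bid and pays the second-highest, 54.
Surplus = 89 − 54 = 35.

35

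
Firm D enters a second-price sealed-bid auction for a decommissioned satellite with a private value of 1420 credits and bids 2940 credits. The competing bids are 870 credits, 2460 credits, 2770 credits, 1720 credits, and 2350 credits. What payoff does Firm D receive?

Payoff = -1350 credits.

Highest competing bid: 2770 credits.
Firm D's bid 2940 credits is the highest overall, so Firm D wins and pays the second-highest bid, 2770 credits.
Payoff = value − price = 1420 credits − 2770 credits = -1350 credits.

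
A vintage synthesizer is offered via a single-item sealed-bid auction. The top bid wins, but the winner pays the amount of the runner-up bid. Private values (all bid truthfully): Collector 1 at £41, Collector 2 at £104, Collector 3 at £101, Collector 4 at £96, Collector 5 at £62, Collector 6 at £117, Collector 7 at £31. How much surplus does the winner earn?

£13

Bids in descending order: Collector 6 £117; Collector 2 £104; Collector 3 £101; Collector 4 £96; Collector 5 £62; Collector 1 £41; Collector 7 £31.
Collector 6 wins with the top bid and pays the second-highest, £104.
Surplus = £117 − £104 = £13.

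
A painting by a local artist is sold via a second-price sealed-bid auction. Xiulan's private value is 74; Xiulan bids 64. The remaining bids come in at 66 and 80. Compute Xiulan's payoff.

Highest competing bid: 80.
Xiulan's bid 64 is not the highest, so Xiulan loses, pays nothing, and earns zero payoff.

Xiulan's payoff: 0.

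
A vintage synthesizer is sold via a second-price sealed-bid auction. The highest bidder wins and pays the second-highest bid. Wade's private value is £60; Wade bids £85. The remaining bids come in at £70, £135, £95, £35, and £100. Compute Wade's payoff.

Payoff = £0.

Highest competing bid: £135.
Wade's bid £85 is not the highest, so Wade loses, pays nothing, and earns zero payoff.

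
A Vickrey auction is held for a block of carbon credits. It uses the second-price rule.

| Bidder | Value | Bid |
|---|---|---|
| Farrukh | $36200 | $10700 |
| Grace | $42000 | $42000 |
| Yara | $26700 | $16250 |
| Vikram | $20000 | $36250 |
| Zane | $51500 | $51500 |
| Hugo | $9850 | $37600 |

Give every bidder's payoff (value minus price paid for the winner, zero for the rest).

Farrukh $0, Grace $0, Yara $0, Vikram $0, Zane $9500, Hugo $0.

Bids in descending order: Zane $51500; Grace $42000; Hugo $37600; Vikram $36250; Yara $16250; Farrukh $10700.
Zane has the top bid and wins; the price is the second-highest bid, $42000.
Zane's payoff = $51500 − $42000 = $9500. All other bidders lose, so their payoff is 0.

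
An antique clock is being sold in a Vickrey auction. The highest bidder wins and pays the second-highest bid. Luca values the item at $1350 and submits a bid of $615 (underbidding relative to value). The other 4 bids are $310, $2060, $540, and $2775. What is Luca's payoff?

Highest competing bid: $2775.
Luca's bid $615 is not the highest, so Luca loses, pays nothing, and earns zero payoff.

Luca's payoff: $0.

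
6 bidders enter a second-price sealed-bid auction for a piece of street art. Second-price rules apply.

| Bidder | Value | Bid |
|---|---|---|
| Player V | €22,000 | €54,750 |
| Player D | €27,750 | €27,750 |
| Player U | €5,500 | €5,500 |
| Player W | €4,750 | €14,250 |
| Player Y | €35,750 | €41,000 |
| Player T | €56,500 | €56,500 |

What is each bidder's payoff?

Player V €0, Player D €0, Player U €0, Player W €0, Player Y €0, Player T €1,750.

Sorted high to low: Player T €56,500; Player V €54,750; Player Y €41,000; Player D €27,750; Player W €14,250; Player U €5,500.
Player T has the top bid and wins; the price is the second-highest bid, €54,750.
Player T's payoff = €56,500 − €54,750 = €1,750. All other bidders lose, so their payoff is 0.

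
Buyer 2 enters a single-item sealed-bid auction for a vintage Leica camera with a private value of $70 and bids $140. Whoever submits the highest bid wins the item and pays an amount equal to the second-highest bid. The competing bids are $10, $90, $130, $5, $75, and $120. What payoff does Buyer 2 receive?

-$60

Highest competing bid: $130.
Buyer 2's bid $140 is the highest overall, so Buyer 2 wins and pays the second-highest bid, $130.
Payoff = value − price = $70 − $130 = -$60.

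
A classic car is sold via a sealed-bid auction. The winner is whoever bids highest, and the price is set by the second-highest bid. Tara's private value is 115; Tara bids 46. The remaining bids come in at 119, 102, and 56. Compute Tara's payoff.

Highest competing bid: 119.
Tara's bid 46 is not the highest, so Tara loses, pays nothing, and earns zero payoff.

Tara's payoff: 0.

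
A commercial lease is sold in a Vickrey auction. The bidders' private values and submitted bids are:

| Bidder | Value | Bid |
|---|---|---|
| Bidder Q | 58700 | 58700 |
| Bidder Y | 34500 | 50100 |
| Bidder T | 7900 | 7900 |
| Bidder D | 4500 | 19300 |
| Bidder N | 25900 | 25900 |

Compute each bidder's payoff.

Ordered from highest: Bidder Q 58700 > Bidder Y 50100 > Bidder N 25900 > Bidder D 19300 > Bidder T 7900.
Bidder Q has the top bid and wins; the price is the second-highest bid, 50100.
Bidder Q's payoff = 58700 − 50100 = 8600. All other bidders lose, so their payoff is 0.

Payoffs: Bidder Q 8600, Bidder Y 0, Bidder T 0, Bidder D 0, Bidder N 0.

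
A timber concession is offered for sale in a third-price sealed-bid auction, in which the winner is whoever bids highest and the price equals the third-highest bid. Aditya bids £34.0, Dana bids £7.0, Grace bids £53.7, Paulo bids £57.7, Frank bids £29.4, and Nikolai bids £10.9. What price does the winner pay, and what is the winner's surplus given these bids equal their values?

Ordered from highest: Paulo £57.7 > Grace £53.7 > Aditya £34.0 > Frank £29.4 > Nikolai £10.9 > Dana £7.0.
Paulo is the highest bidder, so Paulo wins.
Under the third-price rule, the price is the third-highest bid: £34.0.
Surplus = £57.7 − £34.0 = £23.7.

The winner pays £34.0 for a surplus of £23.7.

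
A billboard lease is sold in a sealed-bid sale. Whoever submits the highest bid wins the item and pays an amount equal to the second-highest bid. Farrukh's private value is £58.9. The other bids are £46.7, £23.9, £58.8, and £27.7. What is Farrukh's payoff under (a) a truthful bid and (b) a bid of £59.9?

The highest competing bid is £58.8.
Bidding truthfully at £58.9: Farrukh has the top bid, wins, and pays the second-highest bid £58.8. Payoff = £58.9 − £58.8 = £0.1.
Bidding £59.9: Farrukh has the top bid, wins, and pays the second-highest bid £58.8. Payoff = £58.9 − £58.8 = £0.1.
The bid only affects whether you win, not the price — here both bids land on the same side of the top rival bid, so the deviation is payoff-neutral.

Truthful: £0.1; alternative: £0.1.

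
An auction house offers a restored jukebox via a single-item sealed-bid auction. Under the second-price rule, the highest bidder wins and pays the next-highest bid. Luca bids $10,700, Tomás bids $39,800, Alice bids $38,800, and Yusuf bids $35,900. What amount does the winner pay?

Ranking the bids: Tomás $39,800, then Alice $38,800, then Yusuf $35,900, then Luca $10,700.
Tomás has the highest bid, so Tomás wins.
The second-highest bid is $38,800, so that is what Tomás pays.

The winner pays $38,800.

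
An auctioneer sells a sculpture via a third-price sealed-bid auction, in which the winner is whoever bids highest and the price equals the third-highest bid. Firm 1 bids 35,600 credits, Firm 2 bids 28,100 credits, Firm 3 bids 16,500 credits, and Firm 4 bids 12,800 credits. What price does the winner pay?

Sorted high to low: Firm 1 35,600 credits > Firm 2 28,100 credits > Firm 3 16,500 credits > Firm 4 12,800 credits.
Firm 1 is the highest bidder, so Firm 1 wins.
Under the third-price rule, the price is the third-highest bid: 16,500 credits.

Price paid: 16,500 credits.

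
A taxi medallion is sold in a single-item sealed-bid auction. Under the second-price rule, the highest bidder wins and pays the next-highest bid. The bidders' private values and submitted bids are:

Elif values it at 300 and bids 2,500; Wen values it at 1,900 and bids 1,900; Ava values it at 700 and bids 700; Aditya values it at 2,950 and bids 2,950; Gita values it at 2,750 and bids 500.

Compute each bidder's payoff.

Payoffs: Elif 0, Wen 0, Ava 0, Aditya 450, Gita 0.

Bids in descending order: Aditya 2,950 > Elif 2,500 > Wen 1,900 > Ava 700 > Gita 500.
Aditya has the top bid and wins; the price is the second-highest bid, 2,500.
Aditya's payoff = 2,950 − 2,500 = 450. All other bidders lose, so their payoff is 0.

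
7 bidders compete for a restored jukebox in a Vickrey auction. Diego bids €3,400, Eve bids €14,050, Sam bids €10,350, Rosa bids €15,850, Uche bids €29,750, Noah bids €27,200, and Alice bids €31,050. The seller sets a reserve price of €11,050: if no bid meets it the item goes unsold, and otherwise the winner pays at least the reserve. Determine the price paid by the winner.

Bids in descending order: Alice €31,050; Uche €29,750; Noah €27,200; Rosa €15,850; Eve €14,050; Sam €10,350; Diego €3,400.
Alice has the highest bid, so Alice wins.
The second-highest bid is €29,750, which exceeds the reserve, so that sets the price.

The winner pays €29,750.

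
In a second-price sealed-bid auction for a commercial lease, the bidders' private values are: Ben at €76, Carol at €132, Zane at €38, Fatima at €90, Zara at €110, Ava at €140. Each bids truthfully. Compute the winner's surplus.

Winner's surplus: €8.

Bids in descending order: Ava €140, then Carol €132, then Zara €110, then Fatima €90, then Ben €76, then Zane €38.
Ava wins with the top bid and pays the second-highest, €132.
Surplus = €140 − €132 = €8.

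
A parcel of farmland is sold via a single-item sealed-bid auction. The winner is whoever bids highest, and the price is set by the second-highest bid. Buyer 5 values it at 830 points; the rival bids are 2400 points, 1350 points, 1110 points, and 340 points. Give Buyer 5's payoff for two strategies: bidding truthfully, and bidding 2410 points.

The highest competing bid is 2400 points.
Bidding truthfully at 830 points: the top bid is 2400 points (a rival), so Buyer 5 loses. Payoff = 0 points.
Bidding 2410 points: Buyer 5 has the top bid, wins, and pays the second-highest bid 2400 points. Payoff = 830 points − 2400 points = -1570 points.

(a) 0 points  (b) -1570 points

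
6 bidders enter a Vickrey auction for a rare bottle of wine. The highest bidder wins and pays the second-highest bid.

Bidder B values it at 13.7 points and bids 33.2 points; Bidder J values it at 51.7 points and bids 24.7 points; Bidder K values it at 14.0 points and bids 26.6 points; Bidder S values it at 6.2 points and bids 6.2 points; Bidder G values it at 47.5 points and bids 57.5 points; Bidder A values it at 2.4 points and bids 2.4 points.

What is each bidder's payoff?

Bidder B 0.0 points, Bidder J 0.0 points, Bidder K 0.0 points, Bidder S 0.0 points, Bidder G 14.3 points, Bidder A 0.0 points.

Bids in descending order: Bidder G 57.5 points, then Bidder B 33.2 points, then Bidder K 26.6 points, then Bidder J 24.7 points, then Bidder S 6.2 points, then Bidder A 2.4 points.
Bidder G has the top bid and wins; the price is the second-highest bid, 33.2 points.
Bidder G's payoff = 47.5 points − 33.2 points = 14.3 points. All other bidders lose, so their payoff is 0.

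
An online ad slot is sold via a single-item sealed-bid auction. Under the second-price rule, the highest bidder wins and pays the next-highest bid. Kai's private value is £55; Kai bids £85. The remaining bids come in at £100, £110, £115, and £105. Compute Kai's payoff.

£0

Highest competing bid: £115.
Kai's bid £85 is not the highest, so Kai loses, pays nothing, and earns zero payoff.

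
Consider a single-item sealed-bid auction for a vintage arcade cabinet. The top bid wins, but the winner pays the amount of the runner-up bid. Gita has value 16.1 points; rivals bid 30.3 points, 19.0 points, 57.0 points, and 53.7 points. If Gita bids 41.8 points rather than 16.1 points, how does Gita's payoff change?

0.0 points

The highest competing bid is 57.0 points.
Bidding truthfully at 16.1 points: the top bid is 57.0 points (a rival), so Gita loses. Payoff = 0.0 points.
Bidding 41.8 points: the top bid is 57.0 points (a rival), so Gita loses. Payoff = 0.0 points.
Change = 0.0 points − 0.0 points = 0.0 points.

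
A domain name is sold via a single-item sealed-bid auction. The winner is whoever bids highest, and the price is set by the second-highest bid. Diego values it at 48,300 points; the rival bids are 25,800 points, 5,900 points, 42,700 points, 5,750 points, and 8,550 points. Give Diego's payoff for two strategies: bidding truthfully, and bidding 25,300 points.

(a) 5,600 points  (b) 0 points

The highest competing bid is 42,700 points.
Bidding truthfully at 48,300 points: Diego has the top bid, wins, and pays the second-highest bid 42,700 points. Payoff = 48,300 points − 42,700 points = 5,600 points.
Bidding 25,300 points: the top bid is 42,700 points (a rival), so Diego loses. Payoff = 0 points.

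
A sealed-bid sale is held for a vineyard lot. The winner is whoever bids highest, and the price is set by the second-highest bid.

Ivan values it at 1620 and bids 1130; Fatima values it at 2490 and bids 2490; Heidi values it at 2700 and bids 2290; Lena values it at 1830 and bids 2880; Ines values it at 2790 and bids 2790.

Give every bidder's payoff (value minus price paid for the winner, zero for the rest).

Ivan 0, Fatima 0, Heidi 0, Lena -960, Ines 0.

Ranking the bids: Lena 2880 > Ines 2790 > Fatima 2490 > Heidi 2290 > Ivan 1130.
Lena has the top bid and wins; the price is the second-highest bid, 2790.
Lena's payoff = 1830 − 2790 = -960. All other bidders lose, so their payoff is 0.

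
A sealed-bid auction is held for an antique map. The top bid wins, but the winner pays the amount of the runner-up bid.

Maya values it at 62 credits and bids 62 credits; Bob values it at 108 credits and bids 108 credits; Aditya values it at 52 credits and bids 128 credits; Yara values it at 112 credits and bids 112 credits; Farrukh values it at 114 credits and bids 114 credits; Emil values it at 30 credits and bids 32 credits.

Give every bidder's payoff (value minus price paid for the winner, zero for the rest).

Ordered from highest: Aditya 128 credits, then Farrukh 114 credits, then Yara 112 credits, then Bob 108 credits, then Maya 62 credits, then Emil 32 credits.
Aditya has the top bid and wins; the price is the second-highest bid, 114 credits.
Aditya's payoff = 52 credits − 114 credits = -62 credits. All other bidders lose, so their payoff is 0.

Payoffs: Maya 0 credits, Bob 0 credits, Aditya -62 credits, Yara 0 credits, Farrukh 0 credits, Emil 0 credits.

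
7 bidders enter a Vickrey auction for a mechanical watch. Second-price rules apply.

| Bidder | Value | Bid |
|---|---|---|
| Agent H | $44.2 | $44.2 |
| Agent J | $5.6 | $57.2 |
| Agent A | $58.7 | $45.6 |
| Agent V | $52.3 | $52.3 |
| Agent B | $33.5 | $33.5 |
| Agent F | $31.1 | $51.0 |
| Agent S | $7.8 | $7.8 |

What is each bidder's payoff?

Agent H $0.0, Agent J -$46.7, Agent A $0.0, Agent V $0.0, Agent B $0.0, Agent F $0.0, Agent S $0.0.

Ordered from highest: Agent J $57.2; Agent V $52.3; Agent F $51.0; Agent A $45.6; Agent H $44.2; Agent B $33.5; Agent S $7.8.
Agent J has the top bid and wins; the price is the second-highest bid, $52.3.
Agent J's payoff = $5.6 − $52.3 = -$46.7. All other bidders lose, so their payoff is 0.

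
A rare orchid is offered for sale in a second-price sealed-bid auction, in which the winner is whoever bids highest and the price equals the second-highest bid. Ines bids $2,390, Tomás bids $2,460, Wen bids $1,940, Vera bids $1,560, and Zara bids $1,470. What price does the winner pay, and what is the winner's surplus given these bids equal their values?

Price $2,390; surplus $70.

Ordered from highest: Tomás $2,460, then Ines $2,390, then Wen $1,940, then Vera $1,560, then Zara $1,470.
Tomás is the highest bidder, so Tomás wins.
Under the second-price rule, the price is the second-highest bid: $2,390.
Surplus = $2,460 − $2,390 = $70.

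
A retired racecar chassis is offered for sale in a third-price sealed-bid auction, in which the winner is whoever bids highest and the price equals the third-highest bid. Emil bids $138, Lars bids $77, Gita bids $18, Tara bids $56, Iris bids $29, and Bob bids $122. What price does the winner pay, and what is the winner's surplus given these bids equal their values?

Ordered from highest: Emil $138 > Bob $122 > Lars $77 > Tara $56 > Iris $29 > Gita $18.
Emil is the highest bidder, so Emil wins.
Under the third-price rule, the price is the third-highest bid: $77.
Surplus = $138 − $77 = $61.

Price $77; surplus $61.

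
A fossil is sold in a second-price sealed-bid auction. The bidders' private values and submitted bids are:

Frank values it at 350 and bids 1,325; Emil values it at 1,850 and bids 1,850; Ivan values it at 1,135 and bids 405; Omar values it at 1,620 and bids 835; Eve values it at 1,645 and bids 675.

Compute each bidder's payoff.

Ordered from highest: Emil 1,850 > Frank 1,325 > Omar 835 > Eve 675 > Ivan 405.
Emil has the top bid and wins; the price is the second-highest bid, 1,325.
Emil's payoff = 1,850 − 1,325 = 525. All other bidders lose, so their payoff is 0.

Payoffs: Frank 0, Emil 525, Ivan 0, Omar 0, Eve 0.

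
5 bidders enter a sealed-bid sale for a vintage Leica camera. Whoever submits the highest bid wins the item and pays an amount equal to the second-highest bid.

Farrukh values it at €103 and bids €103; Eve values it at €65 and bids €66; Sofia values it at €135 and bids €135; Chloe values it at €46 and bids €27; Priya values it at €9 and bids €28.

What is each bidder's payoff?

Ranking the bids: Sofia €135, then Farrukh €103, then Eve €66, then Priya €28, then Chloe €27.
Sofia has the top bid and wins; the price is the second-highest bid, €103.
Sofia's payoff = €135 − €103 = €32. All other bidders lose, so their payoff is 0.

Farrukh €0, Eve €0, Sofia €32, Chloe €0, Priya €0.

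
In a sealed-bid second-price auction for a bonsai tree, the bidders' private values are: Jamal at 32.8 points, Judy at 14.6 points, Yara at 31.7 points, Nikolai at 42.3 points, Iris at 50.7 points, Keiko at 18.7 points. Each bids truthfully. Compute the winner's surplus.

Ordered from highest: Iris 50.7 points, then Nikolai 42.3 points, then Jamal 32.8 points, then Yara 31.7 points, then Keiko 18.7 points, then Judy 14.6 points.
Iris wins with the top bid and pays the second-highest, 42.3 points.
Surplus = 50.7 points − 42.3 points = 8.4 points.

Winner's surplus: 8.4 points.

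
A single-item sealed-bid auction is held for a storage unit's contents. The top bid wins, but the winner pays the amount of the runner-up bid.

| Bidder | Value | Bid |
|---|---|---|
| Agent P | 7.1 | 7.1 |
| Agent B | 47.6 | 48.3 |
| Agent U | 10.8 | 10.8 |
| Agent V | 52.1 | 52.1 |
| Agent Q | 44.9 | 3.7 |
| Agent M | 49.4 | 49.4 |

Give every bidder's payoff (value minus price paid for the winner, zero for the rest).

Sorted high to low: Agent V 52.1 > Agent M 49.4 > Agent B 48.3 > Agent U 10.8 > Agent P 7.1 > Agent Q 3.7.
Agent V has the top bid and wins; the price is the second-highest bid, 49.4.
Agent V's payoff = 52.1 − 49.4 = 2.7. All other bidders lose, so their payoff is 0.

Payoffs: Agent P 0.0, Agent B 0.0, Agent U 0.0, Agent V 2.7, Agent Q 0.0, Agent M 0.0.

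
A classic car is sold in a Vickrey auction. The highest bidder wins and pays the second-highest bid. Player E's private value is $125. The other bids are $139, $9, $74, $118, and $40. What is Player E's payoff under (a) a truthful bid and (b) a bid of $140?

(a) $0  (b) -$14

The highest competing bid is $139.
Bidding truthfully at $125: the top bid is $139 (a rival), so Player E loses. Payoff = $0.
Bidding $140: Player E has the top bid, wins, and pays the second-highest bid $139. Payoff = $125 − $139 = -$14.
Deviating from a truthful bid can only lose payoff in a second-price auction — never gain.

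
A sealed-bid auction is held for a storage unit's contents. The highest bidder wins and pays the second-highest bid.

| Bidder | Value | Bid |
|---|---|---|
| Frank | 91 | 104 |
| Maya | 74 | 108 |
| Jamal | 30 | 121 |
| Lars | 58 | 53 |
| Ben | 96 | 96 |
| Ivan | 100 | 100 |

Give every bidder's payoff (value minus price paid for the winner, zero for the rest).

Payoffs: Frank 0, Maya 0, Jamal -78, Lars 0, Ben 0, Ivan 0.

Bids in descending order: Jamal 121, then Maya 108, then Frank 104, then Ivan 100, then Ben 96, then Lars 53.
Jamal has the top bid and wins; the price is the second-highest bid, 108.
Jamal's payoff = 30 − 108 = -78. All other bidders lose, so their payoff is 0.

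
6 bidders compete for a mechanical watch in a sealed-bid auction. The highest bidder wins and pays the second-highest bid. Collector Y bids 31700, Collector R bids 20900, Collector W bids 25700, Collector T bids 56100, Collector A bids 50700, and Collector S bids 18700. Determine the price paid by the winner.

Ordered from highest: Collector T 56100; Collector A 50700; Collector Y 31700; Collector W 25700; Collector R 20900; Collector S 18700.
Collector T has the highest bid, so Collector T wins.
The second-highest bid is 50700, so that is what Collector T pays.

Price paid: 50700.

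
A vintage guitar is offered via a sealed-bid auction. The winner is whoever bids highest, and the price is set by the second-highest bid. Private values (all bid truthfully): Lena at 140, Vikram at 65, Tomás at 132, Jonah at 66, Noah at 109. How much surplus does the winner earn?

Winner's surplus: 8.

Bids in descending order: Lena 140, then Tomás 132, then Noah 109, then Jonah 66, then Vikram 65.
Lena wins with the top bid and pays the second-highest, 132.
Surplus = 140 − 132 = 8.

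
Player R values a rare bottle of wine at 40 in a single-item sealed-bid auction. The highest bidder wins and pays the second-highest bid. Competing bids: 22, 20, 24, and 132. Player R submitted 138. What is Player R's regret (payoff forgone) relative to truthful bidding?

Payoff forgone: 92.

The highest competing bid is 132.
Bidding truthfully at 40: the top bid is 132 (a rival), so Player R loses. Payoff = 0.
Bidding 138: Player R has the top bid, wins, and pays the second-highest bid 132. Payoff = 40 − 132 = -92.
Regret = truthful payoff − actual payoff = 0 − -92 = 92.
This is the dominant-strategy logic: truthful bidding weakly beats any alternative.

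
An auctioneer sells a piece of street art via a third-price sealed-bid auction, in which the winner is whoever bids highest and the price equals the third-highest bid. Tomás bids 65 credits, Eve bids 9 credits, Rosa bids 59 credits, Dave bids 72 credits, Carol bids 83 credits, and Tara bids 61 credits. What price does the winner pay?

Price paid: 65 credits.

Ordered from highest: Carol 83 credits; Dave 72 credits; Tomás 65 credits; Tara 61 credits; Rosa 59 credits; Eve 9 credits.
Carol is the highest bidder, so Carol wins.
Under the third-price rule, the price is the third-highest bid: 65 credits.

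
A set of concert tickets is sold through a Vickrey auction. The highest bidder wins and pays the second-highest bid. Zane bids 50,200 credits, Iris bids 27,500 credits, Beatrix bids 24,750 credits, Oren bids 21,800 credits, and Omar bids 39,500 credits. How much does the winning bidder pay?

Ranking the bids: Zane 50,200 credits > Omar 39,500 credits > Iris 27,500 credits > Beatrix 24,750 credits > Oren 21,800 credits.
Zane has the highest bid, so Zane wins.
The second-highest bid is 39,500 credits, so that is what Zane pays.

The winner pays 39,500 credits.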